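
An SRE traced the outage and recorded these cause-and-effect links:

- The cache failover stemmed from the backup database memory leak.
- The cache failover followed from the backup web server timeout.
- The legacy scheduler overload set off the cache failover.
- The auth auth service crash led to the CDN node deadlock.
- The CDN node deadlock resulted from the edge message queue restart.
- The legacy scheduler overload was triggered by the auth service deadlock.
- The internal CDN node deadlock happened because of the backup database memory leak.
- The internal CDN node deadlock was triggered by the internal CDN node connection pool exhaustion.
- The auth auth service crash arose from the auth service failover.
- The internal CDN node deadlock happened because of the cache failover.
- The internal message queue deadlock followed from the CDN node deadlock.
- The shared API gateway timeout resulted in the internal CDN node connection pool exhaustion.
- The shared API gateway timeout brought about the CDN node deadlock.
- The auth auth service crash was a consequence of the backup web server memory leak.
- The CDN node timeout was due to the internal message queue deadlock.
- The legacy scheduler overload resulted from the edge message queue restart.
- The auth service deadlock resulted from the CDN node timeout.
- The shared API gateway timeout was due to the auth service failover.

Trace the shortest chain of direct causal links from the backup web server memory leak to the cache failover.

the backup web server memory leak → the auth auth service crash → the CDN node deadlock → the internal message queue deadlock → the CDN node timeout → the auth service deadlock → the legacy scheduler overload → the cache failover

the backup web server memory leak → the auth auth service crash
the auth auth service crash → the CDN node deadlock
the CDN node deadlock → the internal message queue deadlock
the internal message queue deadlock → the CDN node timeout
the CDN node timeout → the auth service deadlock
the auth service deadlock → the legacy scheduler overload
the legacy scheduler overload → the cache failover
Length: 7 steps.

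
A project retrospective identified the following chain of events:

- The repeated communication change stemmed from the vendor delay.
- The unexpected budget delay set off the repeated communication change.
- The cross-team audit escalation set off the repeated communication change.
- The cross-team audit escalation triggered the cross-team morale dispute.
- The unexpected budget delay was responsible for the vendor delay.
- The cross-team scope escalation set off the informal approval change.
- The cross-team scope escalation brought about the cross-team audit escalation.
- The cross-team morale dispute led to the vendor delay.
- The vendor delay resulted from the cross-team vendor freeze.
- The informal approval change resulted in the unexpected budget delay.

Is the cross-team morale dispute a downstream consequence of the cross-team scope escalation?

Yes

There is a causal chain: the cross-team scope escalation → the cross-team audit escalation → the cross-team morale dispute.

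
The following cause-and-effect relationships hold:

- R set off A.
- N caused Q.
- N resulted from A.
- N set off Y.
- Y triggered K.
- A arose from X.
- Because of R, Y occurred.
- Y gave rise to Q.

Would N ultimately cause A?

N leads to Y, Q, K; A is not among them.

No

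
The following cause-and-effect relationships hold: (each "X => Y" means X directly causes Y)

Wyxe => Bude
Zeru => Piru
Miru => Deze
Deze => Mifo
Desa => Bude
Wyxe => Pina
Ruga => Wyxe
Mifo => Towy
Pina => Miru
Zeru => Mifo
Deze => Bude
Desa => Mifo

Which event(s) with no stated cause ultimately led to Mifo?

Tracing upstream from Mifo: Mifo ← Deze ← Miru ← Pina ← Wyxe ← Ruga.
A separate upstream branch: Mifo ← Zeru.
A separate upstream branch: Mifo ← Desa.
Each of those chain origins has no stated cause.

Desa, Ruga, Zeru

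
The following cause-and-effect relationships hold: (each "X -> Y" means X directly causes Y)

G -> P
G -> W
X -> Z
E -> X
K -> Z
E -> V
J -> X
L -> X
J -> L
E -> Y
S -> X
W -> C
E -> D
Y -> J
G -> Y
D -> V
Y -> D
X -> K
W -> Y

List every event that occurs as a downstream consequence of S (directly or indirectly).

Direct effects: X.
2 steps out: K, Z.
Not reachable from it: G, P, W, C, E, Y, J, D, V, L.

K, X, Z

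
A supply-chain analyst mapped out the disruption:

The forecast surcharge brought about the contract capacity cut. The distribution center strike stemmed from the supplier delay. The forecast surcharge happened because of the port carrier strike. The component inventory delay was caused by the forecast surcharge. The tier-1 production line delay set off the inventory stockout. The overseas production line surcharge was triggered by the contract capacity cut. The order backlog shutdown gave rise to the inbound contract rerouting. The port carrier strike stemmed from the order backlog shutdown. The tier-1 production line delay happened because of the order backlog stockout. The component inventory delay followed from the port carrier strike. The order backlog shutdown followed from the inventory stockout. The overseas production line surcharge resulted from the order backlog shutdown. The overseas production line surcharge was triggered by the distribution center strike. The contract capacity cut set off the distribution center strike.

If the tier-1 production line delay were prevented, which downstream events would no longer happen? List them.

the component inventory delay, the contract capacity cut, the forecast surcharge, the inbound contract rerouting, the inventory stockout, the order backlog shutdown, the port carrier strike

Downstream of the tier-1 production line delay: the inventory stockout, the order backlog shutdown, the port carrier strike, the forecast surcharge, the component inventory delay, the contract capacity cut, the distribution center strike, the overseas production line surcharge, the inbound contract rerouting.
Of those, still caused via another path: the distribution center strike, the overseas production line surcharge.
The remainder have no surviving cause.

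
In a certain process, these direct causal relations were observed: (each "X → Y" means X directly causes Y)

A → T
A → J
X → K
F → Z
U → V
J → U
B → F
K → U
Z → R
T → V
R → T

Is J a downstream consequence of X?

X leads to K, U, V; J is not among them.

No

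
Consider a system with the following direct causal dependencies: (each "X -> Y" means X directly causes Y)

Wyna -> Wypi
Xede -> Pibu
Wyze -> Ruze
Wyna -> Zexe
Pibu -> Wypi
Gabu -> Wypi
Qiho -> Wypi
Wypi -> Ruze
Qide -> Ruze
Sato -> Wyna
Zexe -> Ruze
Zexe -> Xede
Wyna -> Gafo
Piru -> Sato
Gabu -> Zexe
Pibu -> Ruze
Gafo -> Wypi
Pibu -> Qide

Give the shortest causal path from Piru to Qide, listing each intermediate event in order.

Piru → Sato → Wyna → Zexe → Xede → Pibu → Qide

Piru → Sato
Sato → Wyna
Wyna → Zexe
Zexe → Xede
Xede → Pibu
Pibu → Qide
Length: 6 steps.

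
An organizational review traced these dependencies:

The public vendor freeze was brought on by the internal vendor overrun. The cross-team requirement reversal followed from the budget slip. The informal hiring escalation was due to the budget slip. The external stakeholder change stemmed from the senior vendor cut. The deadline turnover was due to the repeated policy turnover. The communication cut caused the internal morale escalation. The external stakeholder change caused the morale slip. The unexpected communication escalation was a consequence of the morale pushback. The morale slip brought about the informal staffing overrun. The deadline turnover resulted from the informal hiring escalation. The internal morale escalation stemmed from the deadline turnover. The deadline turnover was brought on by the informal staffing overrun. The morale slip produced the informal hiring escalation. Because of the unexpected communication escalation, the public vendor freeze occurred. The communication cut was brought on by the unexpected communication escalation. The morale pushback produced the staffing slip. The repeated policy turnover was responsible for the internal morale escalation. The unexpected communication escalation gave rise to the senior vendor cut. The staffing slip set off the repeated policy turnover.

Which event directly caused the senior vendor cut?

the unexpected communication escalation

Upstream contributors include the morale pushback, but only the unexpected communication escalation feeds directly into the senior vendor cut.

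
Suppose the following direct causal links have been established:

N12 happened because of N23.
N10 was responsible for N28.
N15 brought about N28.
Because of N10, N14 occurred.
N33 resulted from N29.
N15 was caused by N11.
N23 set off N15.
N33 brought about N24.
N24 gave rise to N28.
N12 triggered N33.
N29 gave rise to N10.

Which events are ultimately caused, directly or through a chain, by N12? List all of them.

N24, N28, N33

Direct effects: N33.
2 steps out: N24.
3 steps out: N28.
Not reachable from it: N29, N10, N23, N11, N14, N15.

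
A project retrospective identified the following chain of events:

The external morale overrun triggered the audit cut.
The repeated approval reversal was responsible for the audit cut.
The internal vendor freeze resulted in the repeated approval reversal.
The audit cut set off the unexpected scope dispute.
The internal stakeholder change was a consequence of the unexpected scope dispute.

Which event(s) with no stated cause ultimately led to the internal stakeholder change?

the external morale overrun, the internal vendor freeze

Tracing upstream from the internal stakeholder change: the internal stakeholder change ← the unexpected scope dispute ← the audit cut ← the repeated approval reversal ← the internal vendor freeze.
A separate upstream branch: the internal stakeholder change ← the unexpected scope dispute ← the audit cut ← the external morale overrun.
Each of those chain origins has no stated cause.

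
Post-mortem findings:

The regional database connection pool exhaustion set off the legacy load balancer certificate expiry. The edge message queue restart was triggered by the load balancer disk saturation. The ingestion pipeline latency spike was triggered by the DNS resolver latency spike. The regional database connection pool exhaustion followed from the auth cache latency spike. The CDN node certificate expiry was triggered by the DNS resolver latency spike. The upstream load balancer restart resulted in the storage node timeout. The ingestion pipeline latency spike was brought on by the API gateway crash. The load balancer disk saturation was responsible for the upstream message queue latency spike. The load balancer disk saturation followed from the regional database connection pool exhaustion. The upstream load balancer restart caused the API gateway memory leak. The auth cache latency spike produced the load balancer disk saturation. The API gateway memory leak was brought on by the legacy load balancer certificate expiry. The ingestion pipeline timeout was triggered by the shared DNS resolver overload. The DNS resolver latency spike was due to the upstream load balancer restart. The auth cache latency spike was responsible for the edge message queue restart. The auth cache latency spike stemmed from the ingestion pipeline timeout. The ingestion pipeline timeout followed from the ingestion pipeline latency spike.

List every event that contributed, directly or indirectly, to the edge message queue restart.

Immediate causes of the edge message queue restart: the auth cache latency spike, the load balancer disk saturation.
Further upstream: the shared DNS resolver overload, the upstream load balancer restart, the API gateway crash, the DNS resolver latency spike, the ingestion pipeline latency spike, the ingestion pipeline timeout, the regional database connection pool exhaustion.

the API gateway crash, the DNS resolver latency spike, the auth cache latency spike, the ingestion pipeline latency spike, the ingestion pipeline timeout, the load balancer disk saturation, the regional database connection pool exhaustion, the shared DNS resolver overload, the upstream load balancer restart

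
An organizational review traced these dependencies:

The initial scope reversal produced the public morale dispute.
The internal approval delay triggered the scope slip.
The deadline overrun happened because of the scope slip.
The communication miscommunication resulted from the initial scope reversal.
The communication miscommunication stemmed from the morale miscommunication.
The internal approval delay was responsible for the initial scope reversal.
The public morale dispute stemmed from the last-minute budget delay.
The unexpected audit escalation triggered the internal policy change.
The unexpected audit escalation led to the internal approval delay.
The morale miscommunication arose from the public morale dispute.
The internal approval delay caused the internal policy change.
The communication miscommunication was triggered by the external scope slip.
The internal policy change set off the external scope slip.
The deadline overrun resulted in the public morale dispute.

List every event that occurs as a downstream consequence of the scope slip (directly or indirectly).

the communication miscommunication, the deadline overrun, the morale miscommunication, the public morale dispute

Direct effects: the deadline overrun.
2 steps out: the public morale dispute.
3 steps out: the morale miscommunication.
4 steps out: the communication miscommunication.
Not reachable from it: the unexpected audit escalation, the internal approval delay, the last-minute budget delay, the internal policy change, the initial scope reversal, the external scope slip.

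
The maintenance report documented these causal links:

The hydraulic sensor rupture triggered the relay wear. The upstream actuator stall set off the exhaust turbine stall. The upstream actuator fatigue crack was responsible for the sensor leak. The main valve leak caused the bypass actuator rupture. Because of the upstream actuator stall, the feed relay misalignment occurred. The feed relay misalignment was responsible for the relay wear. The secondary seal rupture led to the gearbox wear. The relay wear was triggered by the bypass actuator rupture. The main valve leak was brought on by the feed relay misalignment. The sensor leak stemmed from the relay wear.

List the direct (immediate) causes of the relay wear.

the bypass actuator rupture, the feed relay misalignment, the hydraulic sensor rupture

Upstream contributors include the upstream actuator stall, the main valve leak, but only the bypass actuator rupture, the feed relay misalignment, the hydraulic sensor rupture feed directly into the relay wear.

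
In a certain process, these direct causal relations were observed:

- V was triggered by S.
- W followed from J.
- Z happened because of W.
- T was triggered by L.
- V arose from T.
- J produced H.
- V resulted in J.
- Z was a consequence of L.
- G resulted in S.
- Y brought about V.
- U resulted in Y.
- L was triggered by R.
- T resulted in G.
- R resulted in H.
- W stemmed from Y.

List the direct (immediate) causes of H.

Upstream contributors include U, Y, L, T, G, S, V, but only J, R feed directly into H.

J, R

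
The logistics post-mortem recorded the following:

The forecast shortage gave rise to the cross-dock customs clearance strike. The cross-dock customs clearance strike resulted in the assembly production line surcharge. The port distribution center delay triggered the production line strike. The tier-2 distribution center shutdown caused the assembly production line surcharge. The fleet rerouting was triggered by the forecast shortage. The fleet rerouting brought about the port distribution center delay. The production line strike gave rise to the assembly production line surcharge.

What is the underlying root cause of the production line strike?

Tracing upstream from the production line strike: the production line strike ← the port distribution center delay ← the fleet rerouting ← the forecast shortage.
The forecast shortage has no stated cause, so it is the root.

the forecast shortage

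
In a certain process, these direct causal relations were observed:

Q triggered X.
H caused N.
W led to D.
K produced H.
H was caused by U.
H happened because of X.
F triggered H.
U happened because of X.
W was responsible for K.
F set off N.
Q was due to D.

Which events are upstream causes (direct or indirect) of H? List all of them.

Immediate causes of H: K, X, U, F.
Further upstream: W, D, Q.

D, F, K, Q, U, W, X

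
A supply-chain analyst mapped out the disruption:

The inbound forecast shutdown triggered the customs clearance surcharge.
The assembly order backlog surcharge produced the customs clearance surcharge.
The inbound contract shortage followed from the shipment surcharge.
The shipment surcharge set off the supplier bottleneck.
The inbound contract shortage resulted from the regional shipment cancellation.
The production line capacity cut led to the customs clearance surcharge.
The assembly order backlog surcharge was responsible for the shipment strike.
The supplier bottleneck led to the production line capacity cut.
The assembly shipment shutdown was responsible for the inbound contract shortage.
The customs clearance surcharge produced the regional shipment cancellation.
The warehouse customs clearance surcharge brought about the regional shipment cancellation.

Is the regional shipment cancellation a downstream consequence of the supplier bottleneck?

There is a causal chain: the supplier bottleneck → the production line capacity cut → the customs clearance surcharge → the regional shipment cancellation.

Yes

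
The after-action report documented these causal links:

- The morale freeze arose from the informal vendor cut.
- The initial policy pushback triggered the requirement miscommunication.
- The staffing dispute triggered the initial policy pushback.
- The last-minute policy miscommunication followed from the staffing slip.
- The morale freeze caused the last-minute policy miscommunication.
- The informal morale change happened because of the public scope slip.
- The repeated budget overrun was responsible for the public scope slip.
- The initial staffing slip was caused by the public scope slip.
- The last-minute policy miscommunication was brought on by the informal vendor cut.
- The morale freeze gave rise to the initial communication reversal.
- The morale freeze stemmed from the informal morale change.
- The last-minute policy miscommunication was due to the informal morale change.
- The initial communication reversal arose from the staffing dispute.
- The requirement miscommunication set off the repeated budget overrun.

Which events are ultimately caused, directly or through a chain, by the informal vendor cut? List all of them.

the initial communication reversal, the last-minute policy miscommunication, the morale freeze

Direct effects: the morale freeze, the last-minute policy miscommunication.
2 steps out: the initial communication reversal.
Not reachable from it: the staffing dispute, the staffing slip, the initial policy pushback, the requirement miscommunication, the repeated budget overrun, the public scope slip, the informal morale change, the initial staffing slip.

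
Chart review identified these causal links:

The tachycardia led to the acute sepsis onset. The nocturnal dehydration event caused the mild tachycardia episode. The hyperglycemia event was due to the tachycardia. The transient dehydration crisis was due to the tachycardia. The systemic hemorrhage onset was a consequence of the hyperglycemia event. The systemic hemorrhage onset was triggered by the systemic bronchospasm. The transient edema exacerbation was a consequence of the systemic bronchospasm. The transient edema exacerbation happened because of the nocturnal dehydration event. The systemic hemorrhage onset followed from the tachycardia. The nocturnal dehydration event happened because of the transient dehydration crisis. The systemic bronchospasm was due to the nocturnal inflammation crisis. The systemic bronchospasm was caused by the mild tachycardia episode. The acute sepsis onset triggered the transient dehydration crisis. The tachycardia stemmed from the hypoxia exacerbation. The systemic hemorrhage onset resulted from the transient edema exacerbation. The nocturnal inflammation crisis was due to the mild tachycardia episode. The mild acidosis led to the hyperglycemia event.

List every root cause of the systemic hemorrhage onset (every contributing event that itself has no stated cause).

the hypoxia exacerbation, the mild acidosis

Tracing upstream from the systemic hemorrhage onset: the systemic hemorrhage onset ← the tachycardia ← the hypoxia exacerbation.
A separate upstream branch: the systemic hemorrhage onset ← the hyperglycemia event ← the mild acidosis.
Each of those chain origins has no stated cause.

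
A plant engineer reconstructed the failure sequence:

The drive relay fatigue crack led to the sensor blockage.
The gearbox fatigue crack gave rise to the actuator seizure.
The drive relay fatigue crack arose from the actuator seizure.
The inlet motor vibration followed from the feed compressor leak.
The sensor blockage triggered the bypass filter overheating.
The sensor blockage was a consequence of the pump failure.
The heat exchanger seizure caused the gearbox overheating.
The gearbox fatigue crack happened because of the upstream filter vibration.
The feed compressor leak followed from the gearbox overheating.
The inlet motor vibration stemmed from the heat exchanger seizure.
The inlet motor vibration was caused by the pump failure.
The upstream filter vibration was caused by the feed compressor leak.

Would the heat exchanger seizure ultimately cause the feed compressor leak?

There is a causal chain: the heat exchanger seizure → the gearbox overheating → the feed compressor leak.

Yes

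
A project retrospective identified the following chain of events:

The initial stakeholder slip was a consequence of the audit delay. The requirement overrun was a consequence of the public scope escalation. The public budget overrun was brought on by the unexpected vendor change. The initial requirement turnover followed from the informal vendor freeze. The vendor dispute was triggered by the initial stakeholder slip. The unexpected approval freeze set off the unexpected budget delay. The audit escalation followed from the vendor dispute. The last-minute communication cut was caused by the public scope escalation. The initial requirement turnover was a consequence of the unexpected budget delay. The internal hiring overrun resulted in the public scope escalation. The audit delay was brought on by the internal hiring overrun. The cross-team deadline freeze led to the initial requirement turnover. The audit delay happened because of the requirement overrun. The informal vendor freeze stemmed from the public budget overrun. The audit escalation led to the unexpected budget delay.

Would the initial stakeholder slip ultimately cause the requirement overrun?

The initial stakeholder slip leads to the vendor dispute, the audit escalation, the unexpected budget delay, the initial requirement turnover; the requirement overrun is not among them.

No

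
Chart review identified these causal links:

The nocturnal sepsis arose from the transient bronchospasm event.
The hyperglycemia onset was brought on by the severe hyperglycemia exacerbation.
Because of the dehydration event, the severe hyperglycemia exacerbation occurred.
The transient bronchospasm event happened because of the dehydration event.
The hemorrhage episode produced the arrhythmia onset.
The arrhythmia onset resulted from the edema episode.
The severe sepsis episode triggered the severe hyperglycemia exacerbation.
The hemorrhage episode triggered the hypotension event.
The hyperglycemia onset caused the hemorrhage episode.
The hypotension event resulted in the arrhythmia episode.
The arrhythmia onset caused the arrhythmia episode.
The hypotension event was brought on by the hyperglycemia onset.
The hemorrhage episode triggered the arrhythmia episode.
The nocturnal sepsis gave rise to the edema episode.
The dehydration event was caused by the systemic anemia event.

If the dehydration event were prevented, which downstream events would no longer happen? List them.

the edema episode, the nocturnal sepsis, the transient bronchospasm event

Downstream of the dehydration event: the severe hyperglycemia exacerbation, the hyperglycemia onset, the hemorrhage episode, the transient bronchospasm event, the nocturnal sepsis, the edema episode, the hypotension event, the arrhythmia onset, the arrhythmia episode.
Of those, still caused via another path: the severe hyperglycemia exacerbation, the hyperglycemia onset, the hemorrhage episode, the hypotension event, the arrhythmia onset, the arrhythmia episode.
The remainder have no surviving cause.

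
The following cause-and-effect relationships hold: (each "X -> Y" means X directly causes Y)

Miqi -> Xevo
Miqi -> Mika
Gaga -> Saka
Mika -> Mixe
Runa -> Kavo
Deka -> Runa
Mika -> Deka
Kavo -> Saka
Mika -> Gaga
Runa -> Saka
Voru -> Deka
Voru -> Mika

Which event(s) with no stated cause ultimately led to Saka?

Tracing upstream from Saka: Saka ← Gaga ← Mika ← Voru.
A separate upstream branch: Saka ← Gaga ← Mika ← Miqi.
Each of those chain origins has no stated cause.

Miqi, Voru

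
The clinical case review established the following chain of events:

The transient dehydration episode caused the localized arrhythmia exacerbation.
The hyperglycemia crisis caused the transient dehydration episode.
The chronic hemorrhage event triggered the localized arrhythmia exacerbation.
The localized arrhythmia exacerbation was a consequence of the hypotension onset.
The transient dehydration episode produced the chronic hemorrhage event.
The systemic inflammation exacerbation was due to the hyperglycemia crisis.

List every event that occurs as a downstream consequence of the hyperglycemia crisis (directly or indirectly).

the chronic hemorrhage event, the localized arrhythmia exacerbation, the systemic inflammation exacerbation, the transient dehydration episode

Direct effects: the transient dehydration episode, the systemic inflammation exacerbation.
2 steps out: the chronic hemorrhage event, the localized arrhythmia exacerbation.
Not reachable from it: the hypotension onset.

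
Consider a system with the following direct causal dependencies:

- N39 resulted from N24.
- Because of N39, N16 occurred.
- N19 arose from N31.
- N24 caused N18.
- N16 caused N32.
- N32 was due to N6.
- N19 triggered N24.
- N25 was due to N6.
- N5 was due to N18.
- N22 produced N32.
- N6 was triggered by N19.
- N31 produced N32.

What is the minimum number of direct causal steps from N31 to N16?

Shortest chain: N31 → N19 → N24 → N39 → N16.

4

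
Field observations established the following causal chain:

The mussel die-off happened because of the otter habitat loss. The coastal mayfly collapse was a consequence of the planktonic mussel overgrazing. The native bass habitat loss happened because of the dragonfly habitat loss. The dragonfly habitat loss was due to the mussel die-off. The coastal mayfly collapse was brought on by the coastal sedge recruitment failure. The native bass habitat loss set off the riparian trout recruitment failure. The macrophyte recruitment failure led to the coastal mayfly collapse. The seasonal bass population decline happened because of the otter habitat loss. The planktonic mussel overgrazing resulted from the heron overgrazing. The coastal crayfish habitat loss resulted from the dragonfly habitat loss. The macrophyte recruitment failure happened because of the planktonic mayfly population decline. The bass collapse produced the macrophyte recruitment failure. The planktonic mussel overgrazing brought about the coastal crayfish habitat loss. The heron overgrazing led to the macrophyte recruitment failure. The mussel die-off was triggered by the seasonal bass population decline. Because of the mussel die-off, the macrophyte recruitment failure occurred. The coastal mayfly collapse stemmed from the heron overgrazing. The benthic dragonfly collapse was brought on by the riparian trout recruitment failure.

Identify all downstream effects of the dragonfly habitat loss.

Direct effects: the native bass habitat loss, the coastal crayfish habitat loss.
2 steps out: the riparian trout recruitment failure.
3 steps out: the benthic dragonfly collapse.
Not reachable from it: the otter habitat loss, the coastal sedge recruitment failure, the planktonic mayfly population decline, the seasonal bass population decline, the heron overgrazing, the mussel die-off, the bass collapse, the planktonic mussel overgrazing, the macrophyte recruitment failure, the coastal mayfly collapse.

the benthic dragonfly collapse, the coastal crayfish habitat loss, the native bass habitat loss, the riparian trout recruitment failure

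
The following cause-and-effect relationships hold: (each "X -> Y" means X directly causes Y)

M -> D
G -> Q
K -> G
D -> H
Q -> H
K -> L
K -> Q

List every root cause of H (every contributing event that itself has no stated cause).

Tracing upstream from H: H ← D ← M.
A separate upstream branch: H ← Q ← K.
Each of those chain origins has no stated cause.

K, M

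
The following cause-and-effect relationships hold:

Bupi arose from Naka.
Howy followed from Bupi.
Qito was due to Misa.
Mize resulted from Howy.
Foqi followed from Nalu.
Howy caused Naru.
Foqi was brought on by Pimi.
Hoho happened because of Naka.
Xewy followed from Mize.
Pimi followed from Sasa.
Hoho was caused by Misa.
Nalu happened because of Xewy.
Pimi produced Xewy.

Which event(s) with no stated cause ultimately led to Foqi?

Tracing upstream from Foqi: Foqi ← Nalu ← Xewy ← Mize ← Howy ← Bupi ← Naka.
A separate upstream branch: Foqi ← Pimi ← Sasa.
Each of those chain origins has no stated cause.

Naka, Sasa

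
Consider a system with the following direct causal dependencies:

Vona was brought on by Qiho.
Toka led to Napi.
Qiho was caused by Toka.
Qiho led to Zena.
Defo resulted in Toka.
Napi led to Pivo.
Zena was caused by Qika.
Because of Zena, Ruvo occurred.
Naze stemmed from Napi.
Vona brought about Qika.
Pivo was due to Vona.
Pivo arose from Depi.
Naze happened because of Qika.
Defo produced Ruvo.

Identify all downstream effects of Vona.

Naze, Pivo, Qika, Ruvo, Zena

Direct effects: Qika, Pivo.
2 steps out: Zena, Naze.
3 steps out: Ruvo.
Not reachable from it: Defo, Toka, Qiho, Depi, Napi.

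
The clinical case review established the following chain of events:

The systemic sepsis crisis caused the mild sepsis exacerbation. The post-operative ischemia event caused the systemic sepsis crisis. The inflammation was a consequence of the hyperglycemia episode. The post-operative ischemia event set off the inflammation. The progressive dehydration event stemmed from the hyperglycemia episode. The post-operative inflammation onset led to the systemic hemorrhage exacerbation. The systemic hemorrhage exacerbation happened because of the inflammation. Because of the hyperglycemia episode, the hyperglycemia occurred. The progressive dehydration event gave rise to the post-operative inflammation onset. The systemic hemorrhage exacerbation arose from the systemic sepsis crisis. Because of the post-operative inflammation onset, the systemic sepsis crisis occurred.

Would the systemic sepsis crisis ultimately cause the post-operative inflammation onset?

The systemic sepsis crisis leads to the mild sepsis exacerbation, the systemic hemorrhage exacerbation; the post-operative inflammation onset is not among them.

No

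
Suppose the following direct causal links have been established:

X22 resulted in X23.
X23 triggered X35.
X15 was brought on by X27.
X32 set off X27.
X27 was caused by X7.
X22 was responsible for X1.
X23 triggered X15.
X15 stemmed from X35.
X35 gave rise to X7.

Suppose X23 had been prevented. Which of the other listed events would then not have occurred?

Downstream of X23: X35, X7, X27, X15.
Of those, still caused via another path: X27, X15.
The remainder have no surviving cause.

X35, X7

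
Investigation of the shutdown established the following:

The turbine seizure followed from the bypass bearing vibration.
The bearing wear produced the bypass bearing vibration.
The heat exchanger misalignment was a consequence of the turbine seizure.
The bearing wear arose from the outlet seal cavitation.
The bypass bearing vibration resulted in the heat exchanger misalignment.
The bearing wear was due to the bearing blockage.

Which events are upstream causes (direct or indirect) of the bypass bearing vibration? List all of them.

the bearing blockage, the bearing wear, the outlet seal cavitation

Immediate cause of the bypass bearing vibration: the bearing wear.
Further upstream: the bearing blockage, the outlet seal cavitation.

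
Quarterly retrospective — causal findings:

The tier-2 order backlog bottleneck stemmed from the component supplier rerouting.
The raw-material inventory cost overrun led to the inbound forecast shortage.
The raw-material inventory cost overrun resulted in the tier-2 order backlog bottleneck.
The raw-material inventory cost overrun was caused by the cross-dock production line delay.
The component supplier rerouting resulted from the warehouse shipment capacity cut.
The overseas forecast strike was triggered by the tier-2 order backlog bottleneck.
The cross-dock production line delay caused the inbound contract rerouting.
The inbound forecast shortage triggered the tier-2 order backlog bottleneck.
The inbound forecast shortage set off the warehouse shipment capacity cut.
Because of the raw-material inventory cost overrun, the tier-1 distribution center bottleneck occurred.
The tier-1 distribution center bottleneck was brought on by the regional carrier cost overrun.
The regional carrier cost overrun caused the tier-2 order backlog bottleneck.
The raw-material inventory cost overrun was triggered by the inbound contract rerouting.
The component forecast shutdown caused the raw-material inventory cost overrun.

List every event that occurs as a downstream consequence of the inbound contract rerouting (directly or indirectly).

Direct effects: the raw-material inventory cost overrun.
2 steps out: the tier-1 distribution center bottleneck, the inbound forecast shortage, the tier-2 order backlog bottleneck.
3 steps out: the warehouse shipment capacity cut, the overseas forecast strike.
4 steps out: the component supplier rerouting.
Not reachable from it: the cross-dock production line delay, the component forecast shutdown, the regional carrier cost overrun.

the component supplier rerouting, the inbound forecast shortage, the overseas forecast strike, the raw-material inventory cost overrun, the tier-1 distribution center bottleneck, the tier-2 order backlog bottleneck, the warehouse shipment capacity cut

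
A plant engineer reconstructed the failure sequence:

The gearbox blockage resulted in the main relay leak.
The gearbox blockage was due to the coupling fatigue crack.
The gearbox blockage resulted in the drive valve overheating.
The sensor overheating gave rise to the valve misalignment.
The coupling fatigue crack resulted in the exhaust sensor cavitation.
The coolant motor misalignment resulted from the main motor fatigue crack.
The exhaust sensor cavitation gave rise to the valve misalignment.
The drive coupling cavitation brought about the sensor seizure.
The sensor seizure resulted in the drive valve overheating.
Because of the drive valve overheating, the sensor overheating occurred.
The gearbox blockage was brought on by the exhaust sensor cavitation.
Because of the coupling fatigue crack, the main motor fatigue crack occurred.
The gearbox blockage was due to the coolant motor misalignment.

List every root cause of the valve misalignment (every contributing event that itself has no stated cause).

Tracing upstream from the valve misalignment: the valve misalignment ← the exhaust sensor cavitation ← the coupling fatigue crack.
A separate upstream branch: the valve misalignment ← the sensor overheating ← the drive valve overheating ← the sensor seizure ← the drive coupling cavitation.
Each of those chain origins has no stated cause.

the coupling fatigue crack, the drive coupling cavitation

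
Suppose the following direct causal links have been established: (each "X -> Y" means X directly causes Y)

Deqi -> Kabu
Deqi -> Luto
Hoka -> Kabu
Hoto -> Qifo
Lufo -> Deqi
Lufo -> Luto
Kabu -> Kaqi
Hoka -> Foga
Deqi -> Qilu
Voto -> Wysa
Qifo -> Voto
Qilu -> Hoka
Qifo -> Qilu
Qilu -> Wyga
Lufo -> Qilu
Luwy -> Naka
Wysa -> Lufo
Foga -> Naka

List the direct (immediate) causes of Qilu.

Deqi, Lufo, Qifo

Upstream contributors include Hoto, Voto, Wysa, but only Deqi, Lufo, Qifo feed directly into Qilu.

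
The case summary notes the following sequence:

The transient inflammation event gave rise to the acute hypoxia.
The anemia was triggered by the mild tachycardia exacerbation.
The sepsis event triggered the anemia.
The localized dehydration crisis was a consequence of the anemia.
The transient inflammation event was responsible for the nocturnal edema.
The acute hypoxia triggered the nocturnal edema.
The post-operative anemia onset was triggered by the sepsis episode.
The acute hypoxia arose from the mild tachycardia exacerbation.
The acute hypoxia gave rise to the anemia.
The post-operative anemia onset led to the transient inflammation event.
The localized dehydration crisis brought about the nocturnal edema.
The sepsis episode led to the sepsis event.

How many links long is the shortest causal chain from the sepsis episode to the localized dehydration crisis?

3

Shortest chain: the sepsis episode → the sepsis event → the anemia → the localized dehydration crisis.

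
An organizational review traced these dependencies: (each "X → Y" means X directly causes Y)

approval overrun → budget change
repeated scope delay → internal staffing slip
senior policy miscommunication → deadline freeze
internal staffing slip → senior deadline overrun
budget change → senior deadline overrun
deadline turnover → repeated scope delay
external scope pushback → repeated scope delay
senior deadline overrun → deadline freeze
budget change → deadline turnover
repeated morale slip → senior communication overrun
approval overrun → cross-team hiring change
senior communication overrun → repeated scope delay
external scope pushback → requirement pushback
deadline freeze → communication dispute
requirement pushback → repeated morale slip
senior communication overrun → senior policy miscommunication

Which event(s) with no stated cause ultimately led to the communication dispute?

the approval overrun, the external scope pushback

Tracing upstream from the communication dispute: the communication dispute ← the deadline freeze ← the senior deadline overrun ← the internal staffing slip ← the repeated scope delay ← the external scope pushback.
A separate upstream branch: the communication dispute ← the deadline freeze ← the senior deadline overrun ← the budget change ← the approval overrun.
Each of those chain origins has no stated cause.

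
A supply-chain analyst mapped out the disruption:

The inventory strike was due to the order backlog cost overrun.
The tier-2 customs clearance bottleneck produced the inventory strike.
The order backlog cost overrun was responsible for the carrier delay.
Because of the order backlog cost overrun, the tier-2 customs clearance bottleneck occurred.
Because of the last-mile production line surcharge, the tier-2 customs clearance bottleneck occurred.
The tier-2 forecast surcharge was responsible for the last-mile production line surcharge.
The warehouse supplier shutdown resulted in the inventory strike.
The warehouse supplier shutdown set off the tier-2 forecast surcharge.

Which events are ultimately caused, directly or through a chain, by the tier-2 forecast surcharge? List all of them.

the inventory strike, the last-mile production line surcharge, the tier-2 customs clearance bottleneck

Direct effects: the last-mile production line surcharge.
2 steps out: the tier-2 customs clearance bottleneck.
3 steps out: the inventory strike.
Not reachable from it: the warehouse supplier shutdown, the order backlog cost overrun, the carrier delay.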